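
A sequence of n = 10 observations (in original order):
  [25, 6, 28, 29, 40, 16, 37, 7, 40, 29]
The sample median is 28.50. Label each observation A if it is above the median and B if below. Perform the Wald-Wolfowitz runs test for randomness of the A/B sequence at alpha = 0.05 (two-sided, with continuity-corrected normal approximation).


Step 1: Compute median = 28.50; label A = above, B = below.
Labels in order: BBBAABABAA  (n_A = 5, n_B = 5)
Step 2: Count runs R = 6.
Step 3: Under H0 (random ordering), E[R] = 2*n_A*n_B/(n_A+n_B) + 1 = 2*5*5/10 + 1 = 6.0000.
        Var[R] = 2*n_A*n_B*(2*n_A*n_B - n_A - n_B) / ((n_A+n_B)^2 * (n_A+n_B-1)) = 2000/900 = 2.2222.
        SD[R] = 1.4907.
Step 4: R = E[R], so z = 0 with no continuity correction.
Step 5: Two-sided p-value via normal approximation = 2*(1 - Phi(|z|)) = 1.000000.
Step 6: alpha = 0.05. fail to reject H0.

R = 6, z = 0.0000, p = 1.000000, fail to reject H0.


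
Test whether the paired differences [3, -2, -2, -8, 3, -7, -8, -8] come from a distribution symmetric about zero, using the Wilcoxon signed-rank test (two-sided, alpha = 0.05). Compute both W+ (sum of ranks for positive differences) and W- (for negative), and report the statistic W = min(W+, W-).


Step 1: Drop any zero differences (none here) and take |d_i|.
|d| = [3, 2, 2, 8, 3, 7, 8, 8]
Step 2: Midrank |d_i| (ties get averaged ranks).
ranks: |3|->3.5, |2|->1.5, |2|->1.5, |8|->7, |3|->3.5, |7|->5, |8|->7, |8|->7
Step 3: Attach original signs; sum ranks with positive sign and with negative sign.
W+ = 3.5 + 3.5 = 7
W- = 1.5 + 1.5 + 7 + 5 + 7 + 7 = 29
(Check: W+ + W- = 36 should equal n(n+1)/2 = 36.)
Step 4: Test statistic W = min(W+, W-) = 7.
Step 5: Ties in |d|, so use the tie-corrected normal approximation.
        E[W] = n(n+1)/4 = 8*9/4 = 18.
        Tie groups: |d|=2 (t=2), |d|=3 (t=2), |d|=8 (t=3); sum(t^3 - t) = 36.
        Var[W] = n(n+1)(2n+1)/24 - sum(t^3-t)/48 = 1224/24 - 36/48 = 50.25.
        z = (W - E[W]) / sqrt(Var[W]) = (7 - 18) / 7.0887 = -1.5518.
        Two-sided p = 2*Phi(z) = 0.120720.
Step 6: alpha = 0.05. fail to reject H0.

W+ = 7, W- = 29, W = min = 7, p = 0.120720, fail to reject H0.


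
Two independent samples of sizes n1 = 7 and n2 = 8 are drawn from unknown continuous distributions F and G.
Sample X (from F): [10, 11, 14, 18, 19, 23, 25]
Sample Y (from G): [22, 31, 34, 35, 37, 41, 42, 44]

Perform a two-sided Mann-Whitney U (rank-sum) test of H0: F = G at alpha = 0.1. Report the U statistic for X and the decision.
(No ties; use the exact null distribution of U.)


Step 1: Combine and sort all 15 observations; assign midranks.
sorted (value, group): (10,X), (11,X), (14,X), (18,X), (19,X), (22,Y), (23,X), (25,X), (31,Y), (34,Y), (35,Y), (37,Y), (41,Y), (42,Y), (44,Y)
ranks: 10->1, 11->2, 14->3, 18->4, 19->5, 22->6, 23->7, 25->8, 31->9, 34->10, 35->11, 37->12, 41->13, 42->14, 44->15
Step 2: Rank sum for X: R1 = 1 + 2 + 3 + 4 + 5 + 7 + 8 = 30.
Step 3: U_X = R1 - n1(n1+1)/2 = 30 - 7*8/2 = 30 - 28 = 2.
       U_Y = n1*n2 - U_X = 56 - 2 = 54.
Step 4: No ties, so the exact null distribution of U (based on enumerating the C(15,7) = 6435 equally likely rank assignments) gives the two-sided p-value.
Step 5: p-value = 0.001243; compare to alpha = 0.1. reject H0.

U_X = 2, p = 0.001243, reject H0 at alpha = 0.1.


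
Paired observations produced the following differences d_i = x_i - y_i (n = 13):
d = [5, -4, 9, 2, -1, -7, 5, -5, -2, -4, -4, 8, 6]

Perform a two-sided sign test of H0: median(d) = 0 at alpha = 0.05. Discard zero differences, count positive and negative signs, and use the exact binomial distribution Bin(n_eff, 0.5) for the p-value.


Step 1: Discard zero differences. Original n = 13; n_eff = number of nonzero differences = 13.
Nonzero differences (with sign): +5, -4, +9, +2, -1, -7, +5, -5, -2, -4, -4, +8, +6
Step 2: Count signs: positive = 6, negative = 7.
Step 3: Under H0: P(positive) = 0.5, so the number of positives S ~ Bin(13, 0.5).
Step 4: Two-sided exact p-value = sum of Bin(13,0.5) probabilities at or below the observed probability = 1.000000.
Step 5: alpha = 0.05. fail to reject H0.

n_eff = 13, pos = 6, neg = 7, p = 1.000000, fail to reject H0.


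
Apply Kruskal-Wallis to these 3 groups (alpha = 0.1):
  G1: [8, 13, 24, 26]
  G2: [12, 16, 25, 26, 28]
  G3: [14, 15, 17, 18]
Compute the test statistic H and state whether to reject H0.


Step 1: Combine all N = 13 observations and assign midranks.
sorted (value, group, rank): (8,G1,1), (12,G2,2), (13,G1,3), (14,G3,4), (15,G3,5), (16,G2,6), (17,G3,7), (18,G3,8), (24,G1,9), (25,G2,10), (26,G1,11.5), (26,G2,11.5), (28,G2,13)
Step 2: Sum ranks within each group.
R_1 = 24.5 (n_1 = 4)
R_2 = 42.5 (n_2 = 5)
R_3 = 24 (n_3 = 4)
Step 3: H = 12/(N(N+1)) * sum(R_i^2/n_i) - 3(N+1)
     = 12/(13*14) * (24.5^2/4 + 42.5^2/5 + 24^2/4) - 3*14
     = 0.065934 * 655.312 - 42
     = 1.207418.
Step 4: Ties present; correction factor C = 1 - 6/(13^3 - 13) = 0.997253. Corrected H = 1.207418 / 0.997253 = 1.210744.
Step 5: Under H0, H ~ chi^2(2); p-value = 0.545871.
Step 6: alpha = 0.1. fail to reject H0.

H = 1.2107, df = 2, p = 0.545871, fail to reject H0.


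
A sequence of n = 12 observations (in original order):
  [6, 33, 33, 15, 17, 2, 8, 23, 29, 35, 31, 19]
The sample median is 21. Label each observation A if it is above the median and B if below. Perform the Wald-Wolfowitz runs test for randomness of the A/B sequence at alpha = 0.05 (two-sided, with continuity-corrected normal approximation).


Step 1: Compute median = 21; label A = above, B = below.
Labels in order: BAABBBBAAAAB  (n_A = 6, n_B = 6)
Step 2: Count runs R = 5.
Step 3: Under H0 (random ordering), E[R] = 2*n_A*n_B/(n_A+n_B) + 1 = 2*6*6/12 + 1 = 7.0000.
        Var[R] = 2*n_A*n_B*(2*n_A*n_B - n_A - n_B) / ((n_A+n_B)^2 * (n_A+n_B-1)) = 4320/1584 = 2.7273.
        SD[R] = 1.6514.
Step 4: Continuity-corrected z = (R + 0.5 - E[R]) / SD[R] = (5 + 0.5 - 7.0000) / 1.6514 = -0.9083.
Step 5: Two-sided p-value via normal approximation = 2*(1 - Phi(|z|)) = 0.363722.
Step 6: alpha = 0.05. fail to reject H0.

R = 5, z = -0.9083, p = 0.363722, fail to reject H0.


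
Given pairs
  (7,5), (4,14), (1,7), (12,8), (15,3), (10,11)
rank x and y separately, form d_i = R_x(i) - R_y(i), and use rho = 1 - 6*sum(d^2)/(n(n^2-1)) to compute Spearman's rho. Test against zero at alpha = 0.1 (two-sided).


Step 1: Rank x and y separately (midranks; no ties here).
rank(x): 7->3, 4->2, 1->1, 12->5, 15->6, 10->4
rank(y): 5->2, 14->6, 7->3, 8->4, 3->1, 11->5
Step 2: d_i = R_x(i) - R_y(i); compute d_i^2.
  (3-2)^2=1, (2-6)^2=16, (1-3)^2=4, (5-4)^2=1, (6-1)^2=25, (4-5)^2=1
sum(d^2) = 48.
Step 3: rho = 1 - 6*48 / (6*(6^2 - 1)) = 1 - 288/210 = -0.371429.
Step 4: Under H0, t = rho * sqrt((n-2)/(1-rho^2)) = -0.8001 ~ t(4).
Step 5: Two-sided p-value from the t-distribution with 4 df = 0.468478.
Step 6: alpha = 0.1. fail to reject H0.

rho = -0.3714, p = 0.468478, fail to reject H0 at alpha = 0.1.


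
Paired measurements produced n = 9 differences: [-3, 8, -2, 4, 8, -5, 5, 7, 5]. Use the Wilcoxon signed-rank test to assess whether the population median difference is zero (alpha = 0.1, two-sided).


Step 1: Drop any zero differences (none here) and take |d_i|.
|d| = [3, 8, 2, 4, 8, 5, 5, 7, 5]
Step 2: Midrank |d_i| (ties get averaged ranks).
ranks: |3|->2, |8|->8.5, |2|->1, |4|->3, |8|->8.5, |5|->5, |5|->5, |7|->7, |5|->5
Step 3: Attach original signs; sum ranks with positive sign and with negative sign.
W+ = 8.5 + 3 + 8.5 + 5 + 7 + 5 = 37
W- = 2 + 1 + 5 = 8
(Check: W+ + W- = 45 should equal n(n+1)/2 = 45.)
Step 4: Test statistic W = min(W+, W-) = 8.
Step 5: Ties in |d|, so use the tie-corrected normal approximation.
        E[W] = n(n+1)/4 = 9*10/4 = 22.5.
        Tie groups: |d|=5 (t=3), |d|=8 (t=2); sum(t^3 - t) = 30.
        Var[W] = n(n+1)(2n+1)/24 - sum(t^3-t)/48 = 1710/24 - 30/48 = 70.625.
        z = (W - E[W]) / sqrt(Var[W]) = (8 - 22.5) / 8.4039 = -1.7254.
        Two-sided p = 2*Phi(z) = 0.084456.
Step 6: alpha = 0.1. reject H0.

W+ = 37, W- = 8, W = min = 8, p = 0.084456, reject H0.


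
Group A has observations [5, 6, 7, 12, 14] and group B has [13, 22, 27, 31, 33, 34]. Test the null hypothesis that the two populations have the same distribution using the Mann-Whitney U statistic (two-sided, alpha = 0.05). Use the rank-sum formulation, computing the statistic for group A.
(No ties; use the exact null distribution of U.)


Step 1: Combine and sort all 11 observations; assign midranks.
sorted (value, group): (5,X), (6,X), (7,X), (12,X), (13,Y), (14,X), (22,Y), (27,Y), (31,Y), (33,Y), (34,Y)
ranks: 5->1, 6->2, 7->3, 12->4, 13->5, 14->6, 22->7, 27->8, 31->9, 33->10, 34->11
Step 2: Rank sum for X: R1 = 1 + 2 + 3 + 4 + 6 = 16.
Step 3: U_X = R1 - n1(n1+1)/2 = 16 - 5*6/2 = 16 - 15 = 1.
       U_Y = n1*n2 - U_X = 30 - 1 = 29.
Step 4: No ties, so the exact null distribution of U (based on enumerating the C(11,5) = 462 equally likely rank assignments) gives the two-sided p-value.
Step 5: p-value = 0.008658; compare to alpha = 0.05. reject H0.

U_X = 1, p = 0.008658, reject H0 at alpha = 0.05.


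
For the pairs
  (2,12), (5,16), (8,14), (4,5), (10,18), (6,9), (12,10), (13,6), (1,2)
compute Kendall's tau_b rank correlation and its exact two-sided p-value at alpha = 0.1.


Step 1: Enumerate the 36 unordered pairs (i,j) with i<j and classify each by sign(x_j-x_i) * sign(y_j-y_i).
  (1,2):dx=+3,dy=+4->C; (1,3):dx=+6,dy=+2->C; (1,4):dx=+2,dy=-7->D; (1,5):dx=+8,dy=+6->C
  (1,6):dx=+4,dy=-3->D; (1,7):dx=+10,dy=-2->D; (1,8):dx=+11,dy=-6->D; (1,9):dx=-1,dy=-10->C
  (2,3):dx=+3,dy=-2->D; (2,4):dx=-1,dy=-11->C; (2,5):dx=+5,dy=+2->C; (2,6):dx=+1,dy=-7->D
  (2,7):dx=+7,dy=-6->D; (2,8):dx=+8,dy=-10->D; (2,9):dx=-4,dy=-14->C; (3,4):dx=-4,dy=-9->C
  (3,5):dx=+2,dy=+4->C; (3,6):dx=-2,dy=-5->C; (3,7):dx=+4,dy=-4->D; (3,8):dx=+5,dy=-8->D
  (3,9):dx=-7,dy=-12->C; (4,5):dx=+6,dy=+13->C; (4,6):dx=+2,dy=+4->C; (4,7):dx=+8,dy=+5->C
  (4,8):dx=+9,dy=+1->C; (4,9):dx=-3,dy=-3->C; (5,6):dx=-4,dy=-9->C; (5,7):dx=+2,dy=-8->D
  (5,8):dx=+3,dy=-12->D; (5,9):dx=-9,dy=-16->C; (6,7):dx=+6,dy=+1->C; (6,8):dx=+7,dy=-3->D
  (6,9):dx=-5,dy=-7->C; (7,8):dx=+1,dy=-4->D; (7,9):dx=-11,dy=-8->C; (8,9):dx=-12,dy=-4->C
Step 2: C = 22, D = 14, total pairs = 36.
Step 3: tau = (C - D)/(n(n-1)/2) = (22 - 14)/36 = 0.222222.
Step 4: Exact two-sided p-value (enumerate n! = 362880 permutations of y under H0): p = 0.476709.
Step 5: alpha = 0.1. fail to reject H0.

tau_b = 0.2222 (C=22, D=14), p = 0.476709, fail to reject H0.


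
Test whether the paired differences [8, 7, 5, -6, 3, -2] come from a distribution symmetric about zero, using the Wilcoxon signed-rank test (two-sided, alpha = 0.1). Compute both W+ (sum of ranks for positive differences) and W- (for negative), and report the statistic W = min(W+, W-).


Step 1: Drop any zero differences (none here) and take |d_i|.
|d| = [8, 7, 5, 6, 3, 2]
Step 2: Midrank |d_i| (ties get averaged ranks).
ranks: |8|->6, |7|->5, |5|->3, |6|->4, |3|->2, |2|->1
Step 3: Attach original signs; sum ranks with positive sign and with negative sign.
W+ = 6 + 5 + 3 + 2 = 16
W- = 4 + 1 = 5
(Check: W+ + W- = 21 should equal n(n+1)/2 = 21.)
Step 4: Test statistic W = min(W+, W-) = 5.
Step 5: No ties, so the exact null distribution over the 2^6 = 64 sign assignments gives the two-sided p-value = 0.312500.
Step 6: alpha = 0.1. fail to reject H0.

W+ = 16, W- = 5, W = min = 5, p = 0.312500, fail to reject H0.


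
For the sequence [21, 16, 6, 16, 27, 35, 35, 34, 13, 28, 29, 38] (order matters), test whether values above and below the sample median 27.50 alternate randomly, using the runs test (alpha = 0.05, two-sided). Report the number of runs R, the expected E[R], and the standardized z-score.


Step 1: Compute median = 27.50; label A = above, B = below.
Labels in order: BBBBBAAABAAA  (n_A = 6, n_B = 6)
Step 2: Count runs R = 4.
Step 3: Under H0 (random ordering), E[R] = 2*n_A*n_B/(n_A+n_B) + 1 = 2*6*6/12 + 1 = 7.0000.
        Var[R] = 2*n_A*n_B*(2*n_A*n_B - n_A - n_B) / ((n_A+n_B)^2 * (n_A+n_B-1)) = 4320/1584 = 2.7273.
        SD[R] = 1.6514.
Step 4: Continuity-corrected z = (R + 0.5 - E[R]) / SD[R] = (4 + 0.5 - 7.0000) / 1.6514 = -1.5138.
Step 5: Two-sided p-value via normal approximation = 2*(1 - Phi(|z|)) = 0.130070.
Step 6: alpha = 0.05. fail to reject H0.

R = 4, z = -1.5138, p = 0.130070, fail to reject H0.


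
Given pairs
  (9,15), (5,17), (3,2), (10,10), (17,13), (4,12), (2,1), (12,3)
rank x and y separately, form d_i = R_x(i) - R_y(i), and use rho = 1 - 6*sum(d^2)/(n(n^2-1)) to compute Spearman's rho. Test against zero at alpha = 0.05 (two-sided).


Step 1: Rank x and y separately (midranks; no ties here).
rank(x): 9->5, 5->4, 3->2, 10->6, 17->8, 4->3, 2->1, 12->7
rank(y): 15->7, 17->8, 2->2, 10->4, 13->6, 12->5, 1->1, 3->3
Step 2: d_i = R_x(i) - R_y(i); compute d_i^2.
  (5-7)^2=4, (4-8)^2=16, (2-2)^2=0, (6-4)^2=4, (8-6)^2=4, (3-5)^2=4, (1-1)^2=0, (7-3)^2=16
sum(d^2) = 48.
Step 3: rho = 1 - 6*48 / (8*(8^2 - 1)) = 1 - 288/504 = 0.428571.
Step 4: Under H0, t = rho * sqrt((n-2)/(1-rho^2)) = 1.1619 ~ t(6).
Step 5: Two-sided p-value from the t-distribution with 6 df = 0.289403.
Step 6: alpha = 0.05. fail to reject H0.

rho = 0.4286, p = 0.289403, fail to reject H0 at alpha = 0.05.


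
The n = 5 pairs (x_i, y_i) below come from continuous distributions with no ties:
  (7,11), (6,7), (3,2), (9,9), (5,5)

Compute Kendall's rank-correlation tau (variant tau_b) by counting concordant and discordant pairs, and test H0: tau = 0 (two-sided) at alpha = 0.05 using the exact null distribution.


Step 1: Enumerate the 10 unordered pairs (i,j) with i<j and classify each by sign(x_j-x_i) * sign(y_j-y_i).
  (1,2):dx=-1,dy=-4->C; (1,3):dx=-4,dy=-9->C; (1,4):dx=+2,dy=-2->D; (1,5):dx=-2,dy=-6->C
  (2,3):dx=-3,dy=-5->C; (2,4):dx=+3,dy=+2->C; (2,5):dx=-1,dy=-2->C; (3,4):dx=+6,dy=+7->C
  (3,5):dx=+2,dy=+3->C; (4,5):dx=-4,dy=-4->C
Step 2: C = 9, D = 1, total pairs = 10.
Step 3: tau = (C - D)/(n(n-1)/2) = (9 - 1)/10 = 0.800000.
Step 4: Exact two-sided p-value (enumerate n! = 120 permutations of y under H0): p = 0.083333.
Step 5: alpha = 0.05. fail to reject H0.

tau_b = 0.8000 (C=9, D=1), p = 0.083333, fail to reject H0.


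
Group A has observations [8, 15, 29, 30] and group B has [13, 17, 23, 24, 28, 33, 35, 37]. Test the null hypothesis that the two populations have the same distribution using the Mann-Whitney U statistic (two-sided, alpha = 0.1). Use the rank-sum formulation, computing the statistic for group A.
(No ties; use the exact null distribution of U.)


Step 1: Combine and sort all 12 observations; assign midranks.
sorted (value, group): (8,X), (13,Y), (15,X), (17,Y), (23,Y), (24,Y), (28,Y), (29,X), (30,X), (33,Y), (35,Y), (37,Y)
ranks: 8->1, 13->2, 15->3, 17->4, 23->5, 24->6, 28->7, 29->8, 30->9, 33->10, 35->11, 37->12
Step 2: Rank sum for X: R1 = 1 + 3 + 8 + 9 = 21.
Step 3: U_X = R1 - n1(n1+1)/2 = 21 - 4*5/2 = 21 - 10 = 11.
       U_Y = n1*n2 - U_X = 32 - 11 = 21.
Step 4: No ties, so the exact null distribution of U (based on enumerating the C(12,4) = 495 equally likely rank assignments) gives the two-sided p-value.
Step 5: p-value = 0.460606; compare to alpha = 0.1. fail to reject H0.

U_X = 11, p = 0.460606, fail to reject H0 at alpha = 0.1.


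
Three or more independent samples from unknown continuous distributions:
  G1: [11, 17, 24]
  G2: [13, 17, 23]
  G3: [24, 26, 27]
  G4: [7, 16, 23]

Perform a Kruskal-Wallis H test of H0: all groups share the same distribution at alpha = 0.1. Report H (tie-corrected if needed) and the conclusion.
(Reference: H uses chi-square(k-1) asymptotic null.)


Step 1: Combine all N = 12 observations and assign midranks.
sorted (value, group, rank): (7,G4,1), (11,G1,2), (13,G2,3), (16,G4,4), (17,G1,5.5), (17,G2,5.5), (23,G2,7.5), (23,G4,7.5), (24,G1,9.5), (24,G3,9.5), (26,G3,11), (27,G3,12)
Step 2: Sum ranks within each group.
R_1 = 17 (n_1 = 3)
R_2 = 16 (n_2 = 3)
R_3 = 32.5 (n_3 = 3)
R_4 = 12.5 (n_4 = 3)
Step 3: H = 12/(N(N+1)) * sum(R_i^2/n_i) - 3(N+1)
     = 12/(12*13) * (17^2/3 + 16^2/3 + 32.5^2/3 + 12.5^2/3) - 3*13
     = 0.076923 * 585.833 - 39
     = 6.064103.
Step 4: Ties present; correction factor C = 1 - 18/(12^3 - 12) = 0.989510. Corrected H = 6.064103 / 0.989510 = 6.128386.
Step 5: Under H0, H ~ chi^2(3); p-value = 0.105528.
Step 6: alpha = 0.1. fail to reject H0.

H = 6.1284, df = 3, p = 0.105528, fail to reject H0.


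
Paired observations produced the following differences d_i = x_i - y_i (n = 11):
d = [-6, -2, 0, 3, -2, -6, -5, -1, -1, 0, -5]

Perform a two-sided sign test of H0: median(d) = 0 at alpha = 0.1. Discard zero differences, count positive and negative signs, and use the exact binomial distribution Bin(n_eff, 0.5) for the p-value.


Step 1: Discard zero differences. Original n = 11; n_eff = number of nonzero differences = 9.
Nonzero differences (with sign): -6, -2, +3, -2, -6, -5, -1, -1, -5
Step 2: Count signs: positive = 1, negative = 8.
Step 3: Under H0: P(positive) = 0.5, so the number of positives S ~ Bin(9, 0.5).
Step 4: Two-sided exact p-value = sum of Bin(9,0.5) probabilities at or below the observed probability = 0.039062.
Step 5: alpha = 0.1. reject H0.

n_eff = 9, pos = 1, neg = 8, p = 0.039062, reject H0.


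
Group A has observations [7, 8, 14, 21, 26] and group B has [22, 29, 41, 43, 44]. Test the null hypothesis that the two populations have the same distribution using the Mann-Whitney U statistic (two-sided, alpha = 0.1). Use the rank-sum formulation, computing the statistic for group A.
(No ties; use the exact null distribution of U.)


Step 1: Combine and sort all 10 observations; assign midranks.
sorted (value, group): (7,X), (8,X), (14,X), (21,X), (22,Y), (26,X), (29,Y), (41,Y), (43,Y), (44,Y)
ranks: 7->1, 8->2, 14->3, 21->4, 22->5, 26->6, 29->7, 41->8, 43->9, 44->10
Step 2: Rank sum for X: R1 = 1 + 2 + 3 + 4 + 6 = 16.
Step 3: U_X = R1 - n1(n1+1)/2 = 16 - 5*6/2 = 16 - 15 = 1.
       U_Y = n1*n2 - U_X = 25 - 1 = 24.
Step 4: No ties, so the exact null distribution of U (based on enumerating the C(10,5) = 252 equally likely rank assignments) gives the two-sided p-value.
Step 5: p-value = 0.015873; compare to alpha = 0.1. reject H0.

U_X = 1, p = 0.015873, reject H0 at alpha = 0.1.


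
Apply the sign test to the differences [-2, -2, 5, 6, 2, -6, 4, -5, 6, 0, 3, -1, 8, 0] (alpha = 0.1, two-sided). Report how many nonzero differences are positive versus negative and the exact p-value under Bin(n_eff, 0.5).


Step 1: Discard zero differences. Original n = 14; n_eff = number of nonzero differences = 12.
Nonzero differences (with sign): -2, -2, +5, +6, +2, -6, +4, -5, +6, +3, -1, +8
Step 2: Count signs: positive = 7, negative = 5.
Step 3: Under H0: P(positive) = 0.5, so the number of positives S ~ Bin(12, 0.5).
Step 4: Two-sided exact p-value = sum of Bin(12,0.5) probabilities at or below the observed probability = 0.774414.
Step 5: alpha = 0.1. fail to reject H0.

n_eff = 12, pos = 7, neg = 5, p = 0.774414, fail to reject H0.


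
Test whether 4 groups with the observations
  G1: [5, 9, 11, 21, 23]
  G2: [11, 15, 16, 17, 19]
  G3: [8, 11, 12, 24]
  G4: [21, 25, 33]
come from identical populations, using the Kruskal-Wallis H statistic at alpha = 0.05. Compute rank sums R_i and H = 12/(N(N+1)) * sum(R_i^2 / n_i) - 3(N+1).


Step 1: Combine all N = 17 observations and assign midranks.
sorted (value, group, rank): (5,G1,1), (8,G3,2), (9,G1,3), (11,G1,5), (11,G2,5), (11,G3,5), (12,G3,7), (15,G2,8), (16,G2,9), (17,G2,10), (19,G2,11), (21,G1,12.5), (21,G4,12.5), (23,G1,14), (24,G3,15), (25,G4,16), (33,G4,17)
Step 2: Sum ranks within each group.
R_1 = 35.5 (n_1 = 5)
R_2 = 43 (n_2 = 5)
R_3 = 29 (n_3 = 4)
R_4 = 45.5 (n_4 = 3)
Step 3: H = 12/(N(N+1)) * sum(R_i^2/n_i) - 3(N+1)
     = 12/(17*18) * (35.5^2/5 + 43^2/5 + 29^2/4 + 45.5^2/3) - 3*18
     = 0.039216 * 1522.18 - 54
     = 5.693464.
Step 4: Ties present; correction factor C = 1 - 30/(17^3 - 17) = 0.993873. Corrected H = 5.693464 / 0.993873 = 5.728566.
Step 5: Under H0, H ~ chi^2(3); p-value = 0.125589.
Step 6: alpha = 0.05. fail to reject H0.

H = 5.7286, df = 3, p = 0.125589, fail to reject H0.


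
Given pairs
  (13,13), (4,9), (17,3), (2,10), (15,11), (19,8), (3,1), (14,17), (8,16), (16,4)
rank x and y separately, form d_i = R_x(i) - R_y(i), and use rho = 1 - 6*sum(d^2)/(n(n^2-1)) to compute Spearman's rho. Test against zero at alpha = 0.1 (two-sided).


Step 1: Rank x and y separately (midranks; no ties here).
rank(x): 13->5, 4->3, 17->9, 2->1, 15->7, 19->10, 3->2, 14->6, 8->4, 16->8
rank(y): 13->8, 9->5, 3->2, 10->6, 11->7, 8->4, 1->1, 17->10, 16->9, 4->3
Step 2: d_i = R_x(i) - R_y(i); compute d_i^2.
  (5-8)^2=9, (3-5)^2=4, (9-2)^2=49, (1-6)^2=25, (7-7)^2=0, (10-4)^2=36, (2-1)^2=1, (6-10)^2=16, (4-9)^2=25, (8-3)^2=25
sum(d^2) = 190.
Step 3: rho = 1 - 6*190 / (10*(10^2 - 1)) = 1 - 1140/990 = -0.151515.
Step 4: Under H0, t = rho * sqrt((n-2)/(1-rho^2)) = -0.4336 ~ t(8).
Step 5: Two-sided p-value from the t-distribution with 8 df = 0.676065.
Step 6: alpha = 0.1. fail to reject H0.

rho = -0.1515, p = 0.676065, fail to reject H0 at alpha = 0.1.


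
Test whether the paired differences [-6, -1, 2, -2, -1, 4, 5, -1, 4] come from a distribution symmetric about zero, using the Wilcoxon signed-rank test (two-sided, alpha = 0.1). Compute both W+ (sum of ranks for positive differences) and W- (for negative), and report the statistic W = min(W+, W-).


Step 1: Drop any zero differences (none here) and take |d_i|.
|d| = [6, 1, 2, 2, 1, 4, 5, 1, 4]
Step 2: Midrank |d_i| (ties get averaged ranks).
ranks: |6|->9, |1|->2, |2|->4.5, |2|->4.5, |1|->2, |4|->6.5, |5|->8, |1|->2, |4|->6.5
Step 3: Attach original signs; sum ranks with positive sign and with negative sign.
W+ = 4.5 + 6.5 + 8 + 6.5 = 25.5
W- = 9 + 2 + 4.5 + 2 + 2 = 19.5
(Check: W+ + W- = 45 should equal n(n+1)/2 = 45.)
Step 4: Test statistic W = min(W+, W-) = 19.5.
Step 5: Ties in |d|, so use the tie-corrected normal approximation.
        E[W] = n(n+1)/4 = 9*10/4 = 22.5.
        Tie groups: |d|=1 (t=3), |d|=2 (t=2), |d|=4 (t=2); sum(t^3 - t) = 36.
        Var[W] = n(n+1)(2n+1)/24 - sum(t^3-t)/48 = 1710/24 - 36/48 = 70.5.
        z = (W - E[W]) / sqrt(Var[W]) = (19.5 - 22.5) / 8.3964 = -0.3573.
        Two-sided p = 2*Phi(z) = 0.720871.
Step 6: alpha = 0.1. fail to reject H0.

W+ = 25.5, W- = 19.5, W = min = 19.5, p = 0.720871, fail to reject H0.


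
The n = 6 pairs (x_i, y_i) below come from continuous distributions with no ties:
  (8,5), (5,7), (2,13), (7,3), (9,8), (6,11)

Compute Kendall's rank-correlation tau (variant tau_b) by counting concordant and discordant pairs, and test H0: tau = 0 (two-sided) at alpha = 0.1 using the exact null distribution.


Step 1: Enumerate the 15 unordered pairs (i,j) with i<j and classify each by sign(x_j-x_i) * sign(y_j-y_i).
  (1,2):dx=-3,dy=+2->D; (1,3):dx=-6,dy=+8->D; (1,4):dx=-1,dy=-2->C; (1,5):dx=+1,dy=+3->C
  (1,6):dx=-2,dy=+6->D; (2,3):dx=-3,dy=+6->D; (2,4):dx=+2,dy=-4->D; (2,5):dx=+4,dy=+1->C
  (2,6):dx=+1,dy=+4->C; (3,4):dx=+5,dy=-10->D; (3,5):dx=+7,dy=-5->D; (3,6):dx=+4,dy=-2->D
  (4,5):dx=+2,dy=+5->C; (4,6):dx=-1,dy=+8->D; (5,6):dx=-3,dy=+3->D
Step 2: C = 5, D = 10, total pairs = 15.
Step 3: tau = (C - D)/(n(n-1)/2) = (5 - 10)/15 = -0.333333.
Step 4: Exact two-sided p-value (enumerate n! = 720 permutations of y under H0): p = 0.469444.
Step 5: alpha = 0.1. fail to reject H0.

tau_b = -0.3333 (C=5, D=10), p = 0.469444, fail to reject H0.


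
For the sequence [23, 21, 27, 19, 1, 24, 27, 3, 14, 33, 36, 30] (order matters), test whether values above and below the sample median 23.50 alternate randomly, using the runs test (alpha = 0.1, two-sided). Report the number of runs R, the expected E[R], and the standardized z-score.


Step 1: Compute median = 23.50; label A = above, B = below.
Labels in order: BBABBAABBAAA  (n_A = 6, n_B = 6)
Step 2: Count runs R = 6.
Step 3: Under H0 (random ordering), E[R] = 2*n_A*n_B/(n_A+n_B) + 1 = 2*6*6/12 + 1 = 7.0000.
        Var[R] = 2*n_A*n_B*(2*n_A*n_B - n_A - n_B) / ((n_A+n_B)^2 * (n_A+n_B-1)) = 4320/1584 = 2.7273.
        SD[R] = 1.6514.
Step 4: Continuity-corrected z = (R + 0.5 - E[R]) / SD[R] = (6 + 0.5 - 7.0000) / 1.6514 = -0.3028.
Step 5: Two-sided p-value via normal approximation = 2*(1 - Phi(|z|)) = 0.762069.
Step 6: alpha = 0.1. fail to reject H0.

R = 6, z = -0.3028, p = 0.762069, fail to reject H0.


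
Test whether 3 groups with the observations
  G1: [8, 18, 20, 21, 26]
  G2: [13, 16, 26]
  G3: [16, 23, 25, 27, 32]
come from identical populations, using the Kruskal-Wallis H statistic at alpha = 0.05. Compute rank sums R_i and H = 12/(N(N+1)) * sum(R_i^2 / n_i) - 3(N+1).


Step 1: Combine all N = 13 observations and assign midranks.
sorted (value, group, rank): (8,G1,1), (13,G2,2), (16,G2,3.5), (16,G3,3.5), (18,G1,5), (20,G1,6), (21,G1,7), (23,G3,8), (25,G3,9), (26,G1,10.5), (26,G2,10.5), (27,G3,12), (32,G3,13)
Step 2: Sum ranks within each group.
R_1 = 29.5 (n_1 = 5)
R_2 = 16 (n_2 = 3)
R_3 = 45.5 (n_3 = 5)
Step 3: H = 12/(N(N+1)) * sum(R_i^2/n_i) - 3(N+1)
     = 12/(13*14) * (29.5^2/5 + 16^2/3 + 45.5^2/5) - 3*14
     = 0.065934 * 673.433 - 42
     = 2.402198.
Step 4: Ties present; correction factor C = 1 - 12/(13^3 - 13) = 0.994505. Corrected H = 2.402198 / 0.994505 = 2.415470.
Step 5: Under H0, H ~ chi^2(2); p-value = 0.298874.
Step 6: alpha = 0.05. fail to reject H0.

H = 2.4155, df = 2, p = 0.298874, fail to reject H0.


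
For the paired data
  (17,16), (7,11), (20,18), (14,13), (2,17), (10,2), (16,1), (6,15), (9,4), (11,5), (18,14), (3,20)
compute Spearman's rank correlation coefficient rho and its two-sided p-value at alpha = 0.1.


Step 1: Rank x and y separately (midranks; no ties here).
rank(x): 17->10, 7->4, 20->12, 14->8, 2->1, 10->6, 16->9, 6->3, 9->5, 11->7, 18->11, 3->2
rank(y): 16->9, 11->5, 18->11, 13->6, 17->10, 2->2, 1->1, 15->8, 4->3, 5->4, 14->7, 20->12
Step 2: d_i = R_x(i) - R_y(i); compute d_i^2.
  (10-9)^2=1, (4-5)^2=1, (12-11)^2=1, (8-6)^2=4, (1-10)^2=81, (6-2)^2=16, (9-1)^2=64, (3-8)^2=25, (5-3)^2=4, (7-4)^2=9, (11-7)^2=16, (2-12)^2=100
sum(d^2) = 322.
Step 3: rho = 1 - 6*322 / (12*(12^2 - 1)) = 1 - 1932/1716 = -0.125874.
Step 4: Under H0, t = rho * sqrt((n-2)/(1-rho^2)) = -0.4012 ~ t(10).
Step 5: Two-sided p-value from the t-distribution with 10 df = 0.696683.
Step 6: alpha = 0.1. fail to reject H0.

rho = -0.1259, p = 0.696683, fail to reject H0 at alpha = 0.1.


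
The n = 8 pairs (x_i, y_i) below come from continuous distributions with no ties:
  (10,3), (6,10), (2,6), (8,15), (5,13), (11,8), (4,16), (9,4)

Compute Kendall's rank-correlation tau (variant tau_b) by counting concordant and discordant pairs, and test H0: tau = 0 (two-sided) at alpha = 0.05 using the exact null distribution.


Step 1: Enumerate the 28 unordered pairs (i,j) with i<j and classify each by sign(x_j-x_i) * sign(y_j-y_i).
  (1,2):dx=-4,dy=+7->D; (1,3):dx=-8,dy=+3->D; (1,4):dx=-2,dy=+12->D; (1,5):dx=-5,dy=+10->D
  (1,6):dx=+1,dy=+5->C; (1,7):dx=-6,dy=+13->D; (1,8):dx=-1,dy=+1->D; (2,3):dx=-4,dy=-4->C
  (2,4):dx=+2,dy=+5->C; (2,5):dx=-1,dy=+3->D; (2,6):dx=+5,dy=-2->D; (2,7):dx=-2,dy=+6->D
  (2,8):dx=+3,dy=-6->D; (3,4):dx=+6,dy=+9->C; (3,5):dx=+3,dy=+7->C; (3,6):dx=+9,dy=+2->C
  (3,7):dx=+2,dy=+10->C; (3,8):dx=+7,dy=-2->D; (4,5):dx=-3,dy=-2->C; (4,6):dx=+3,dy=-7->D
  (4,7):dx=-4,dy=+1->D; (4,8):dx=+1,dy=-11->D; (5,6):dx=+6,dy=-5->D; (5,7):dx=-1,dy=+3->D
  (5,8):dx=+4,dy=-9->D; (6,7):dx=-7,dy=+8->D; (6,8):dx=-2,dy=-4->C; (7,8):dx=+5,dy=-12->D
Step 2: C = 9, D = 19, total pairs = 28.
Step 3: tau = (C - D)/(n(n-1)/2) = (9 - 19)/28 = -0.357143.
Step 4: Exact two-sided p-value (enumerate n! = 40320 permutations of y under H0): p = 0.275099.
Step 5: alpha = 0.05. fail to reject H0.

tau_b = -0.3571 (C=9, D=19), p = 0.275099, fail to reject H0.


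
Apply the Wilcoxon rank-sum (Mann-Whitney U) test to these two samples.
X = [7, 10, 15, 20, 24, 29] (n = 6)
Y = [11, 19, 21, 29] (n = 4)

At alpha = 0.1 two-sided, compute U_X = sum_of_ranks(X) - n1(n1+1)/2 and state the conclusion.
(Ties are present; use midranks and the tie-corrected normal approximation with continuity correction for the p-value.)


Step 1: Combine and sort all 10 observations; assign midranks.
sorted (value, group): (7,X), (10,X), (11,Y), (15,X), (19,Y), (20,X), (21,Y), (24,X), (29,X), (29,Y)
ranks: 7->1, 10->2, 11->3, 15->4, 19->5, 20->6, 21->7, 24->8, 29->9.5, 29->9.5
Step 2: Rank sum for X: R1 = 1 + 2 + 4 + 6 + 8 + 9.5 = 30.5.
Step 3: U_X = R1 - n1(n1+1)/2 = 30.5 - 6*7/2 = 30.5 - 21 = 9.5.
       U_Y = n1*n2 - U_X = 24 - 9.5 = 14.5.
Step 4: Ties are present, so use the tie-corrected normal approximation (with continuity correction) for the p-value.
Step 5: p-value = 0.668870; compare to alpha = 0.1. fail to reject H0.

U_X = 9.5, p = 0.668870, fail to reject H0 at alpha = 0.1.


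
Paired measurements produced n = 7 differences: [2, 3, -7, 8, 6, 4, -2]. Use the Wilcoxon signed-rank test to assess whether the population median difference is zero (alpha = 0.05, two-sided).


Step 1: Drop any zero differences (none here) and take |d_i|.
|d| = [2, 3, 7, 8, 6, 4, 2]
Step 2: Midrank |d_i| (ties get averaged ranks).
ranks: |2|->1.5, |3|->3, |7|->6, |8|->7, |6|->5, |4|->4, |2|->1.5
Step 3: Attach original signs; sum ranks with positive sign and with negative sign.
W+ = 1.5 + 3 + 7 + 5 + 4 = 20.5
W- = 6 + 1.5 = 7.5
(Check: W+ + W- = 28 should equal n(n+1)/2 = 28.)
Step 4: Test statistic W = min(W+, W-) = 7.5.
Step 5: Ties in |d|, so use the tie-corrected normal approximation.
        E[W] = n(n+1)/4 = 7*8/4 = 14.
        Tie groups: |d|=2 (t=2); sum(t^3 - t) = 6.
        Var[W] = n(n+1)(2n+1)/24 - sum(t^3-t)/48 = 840/24 - 6/48 = 34.875.
        z = (W - E[W]) / sqrt(Var[W]) = (7.5 - 14) / 5.9055 = -1.1007.
        Two-sided p = 2*Phi(z) = 0.271041.
Step 6: alpha = 0.05. fail to reject H0.

W+ = 20.5, W- = 7.5, W = min = 7.5, p = 0.271041, fail to reject H0.


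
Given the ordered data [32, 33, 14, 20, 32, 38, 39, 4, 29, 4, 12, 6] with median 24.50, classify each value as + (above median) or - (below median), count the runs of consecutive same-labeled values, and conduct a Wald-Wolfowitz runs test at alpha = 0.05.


Step 1: Compute median = 24.50; label A = above, B = below.
Labels in order: AABBAAABABBB  (n_A = 6, n_B = 6)
Step 2: Count runs R = 6.
Step 3: Under H0 (random ordering), E[R] = 2*n_A*n_B/(n_A+n_B) + 1 = 2*6*6/12 + 1 = 7.0000.
        Var[R] = 2*n_A*n_B*(2*n_A*n_B - n_A - n_B) / ((n_A+n_B)^2 * (n_A+n_B-1)) = 4320/1584 = 2.7273.
        SD[R] = 1.6514.
Step 4: Continuity-corrected z = (R + 0.5 - E[R]) / SD[R] = (6 + 0.5 - 7.0000) / 1.6514 = -0.3028.
Step 5: Two-sided p-value via normal approximation = 2*(1 - Phi(|z|)) = 0.762069.
Step 6: alpha = 0.05. fail to reject H0.

R = 6, z = -0.3028, p = 0.762069, fail to reject H0.


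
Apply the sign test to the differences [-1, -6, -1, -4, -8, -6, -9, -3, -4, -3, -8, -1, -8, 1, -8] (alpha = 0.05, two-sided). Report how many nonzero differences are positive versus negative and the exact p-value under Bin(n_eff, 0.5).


Step 1: Discard zero differences. Original n = 15; n_eff = number of nonzero differences = 15.
Nonzero differences (with sign): -1, -6, -1, -4, -8, -6, -9, -3, -4, -3, -8, -1, -8, +1, -8
Step 2: Count signs: positive = 1, negative = 14.
Step 3: Under H0: P(positive) = 0.5, so the number of positives S ~ Bin(15, 0.5).
Step 4: Two-sided exact p-value = sum of Bin(15,0.5) probabilities at or below the observed probability = 0.000977.
Step 5: alpha = 0.05. reject H0.

n_eff = 15, pos = 1, neg = 14, p = 0.000977, reject H0.


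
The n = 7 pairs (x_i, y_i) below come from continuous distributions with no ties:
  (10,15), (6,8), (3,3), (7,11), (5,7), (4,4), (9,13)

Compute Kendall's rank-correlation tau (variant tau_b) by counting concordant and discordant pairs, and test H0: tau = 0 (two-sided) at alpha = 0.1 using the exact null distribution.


Step 1: Enumerate the 21 unordered pairs (i,j) with i<j and classify each by sign(x_j-x_i) * sign(y_j-y_i).
  (1,2):dx=-4,dy=-7->C; (1,3):dx=-7,dy=-12->C; (1,4):dx=-3,dy=-4->C; (1,5):dx=-5,dy=-8->C
  (1,6):dx=-6,dy=-11->C; (1,7):dx=-1,dy=-2->C; (2,3):dx=-3,dy=-5->C; (2,4):dx=+1,dy=+3->C
  (2,5):dx=-1,dy=-1->C; (2,6):dx=-2,dy=-4->C; (2,7):dx=+3,dy=+5->C; (3,4):dx=+4,dy=+8->C
  (3,5):dx=+2,dy=+4->C; (3,6):dx=+1,dy=+1->C; (3,7):dx=+6,dy=+10->C; (4,5):dx=-2,dy=-4->C
  (4,6):dx=-3,dy=-7->C; (4,7):dx=+2,dy=+2->C; (5,6):dx=-1,dy=-3->C; (5,7):dx=+4,dy=+6->C
  (6,7):dx=+5,dy=+9->C
Step 2: C = 21, D = 0, total pairs = 21.
Step 3: tau = (C - D)/(n(n-1)/2) = (21 - 0)/21 = 1.000000.
Step 4: Exact two-sided p-value (enumerate n! = 5040 permutations of y under H0): p = 0.000397.
Step 5: alpha = 0.1. reject H0.

tau_b = 1.0000 (C=21, D=0), p = 0.000397, reject H0.


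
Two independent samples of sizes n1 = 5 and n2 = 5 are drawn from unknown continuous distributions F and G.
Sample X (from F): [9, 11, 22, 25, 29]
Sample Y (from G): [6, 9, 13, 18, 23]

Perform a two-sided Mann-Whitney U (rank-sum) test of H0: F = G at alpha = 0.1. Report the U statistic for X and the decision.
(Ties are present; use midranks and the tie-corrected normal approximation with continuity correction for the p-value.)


Step 1: Combine and sort all 10 observations; assign midranks.
sorted (value, group): (6,Y), (9,X), (9,Y), (11,X), (13,Y), (18,Y), (22,X), (23,Y), (25,X), (29,X)
ranks: 6->1, 9->2.5, 9->2.5, 11->4, 13->5, 18->6, 22->7, 23->8, 25->9, 29->10
Step 2: Rank sum for X: R1 = 2.5 + 4 + 7 + 9 + 10 = 32.5.
Step 3: U_X = R1 - n1(n1+1)/2 = 32.5 - 5*6/2 = 32.5 - 15 = 17.5.
       U_Y = n1*n2 - U_X = 25 - 17.5 = 7.5.
Step 4: Ties are present, so use the tie-corrected normal approximation (with continuity correction) for the p-value.
Step 5: p-value = 0.345742; compare to alpha = 0.1. fail to reject H0.

U_X = 17.5, p = 0.345742, fail to reject H0 at alpha = 0.1.


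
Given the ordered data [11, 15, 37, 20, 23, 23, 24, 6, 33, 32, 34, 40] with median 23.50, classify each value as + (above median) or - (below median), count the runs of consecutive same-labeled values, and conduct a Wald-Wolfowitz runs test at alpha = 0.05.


Step 1: Compute median = 23.50; label A = above, B = below.
Labels in order: BBABBBABAAAA  (n_A = 6, n_B = 6)
Step 2: Count runs R = 6.
Step 3: Under H0 (random ordering), E[R] = 2*n_A*n_B/(n_A+n_B) + 1 = 2*6*6/12 + 1 = 7.0000.
        Var[R] = 2*n_A*n_B*(2*n_A*n_B - n_A - n_B) / ((n_A+n_B)^2 * (n_A+n_B-1)) = 4320/1584 = 2.7273.
        SD[R] = 1.6514.
Step 4: Continuity-corrected z = (R + 0.5 - E[R]) / SD[R] = (6 + 0.5 - 7.0000) / 1.6514 = -0.3028.
Step 5: Two-sided p-value via normal approximation = 2*(1 - Phi(|z|)) = 0.762069.
Step 6: alpha = 0.05. fail to reject H0.

R = 6, z = -0.3028, p = 0.762069, fail to reject H0.


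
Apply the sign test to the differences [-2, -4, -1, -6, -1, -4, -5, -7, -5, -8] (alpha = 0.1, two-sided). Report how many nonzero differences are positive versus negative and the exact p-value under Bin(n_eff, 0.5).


Step 1: Discard zero differences. Original n = 10; n_eff = number of nonzero differences = 10.
Nonzero differences (with sign): -2, -4, -1, -6, -1, -4, -5, -7, -5, -8
Step 2: Count signs: positive = 0, negative = 10.
Step 3: Under H0: P(positive) = 0.5, so the number of positives S ~ Bin(10, 0.5).
Step 4: Two-sided exact p-value = sum of Bin(10,0.5) probabilities at or below the observed probability = 0.001953.
Step 5: alpha = 0.1. reject H0.

n_eff = 10, pos = 0, neg = 10, p = 0.001953, reject H0.


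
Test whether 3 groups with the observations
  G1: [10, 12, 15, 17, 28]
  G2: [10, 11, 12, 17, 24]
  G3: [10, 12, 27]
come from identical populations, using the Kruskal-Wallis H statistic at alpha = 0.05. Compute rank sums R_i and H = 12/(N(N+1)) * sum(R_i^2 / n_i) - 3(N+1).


Step 1: Combine all N = 13 observations and assign midranks.
sorted (value, group, rank): (10,G1,2), (10,G2,2), (10,G3,2), (11,G2,4), (12,G1,6), (12,G2,6), (12,G3,6), (15,G1,8), (17,G1,9.5), (17,G2,9.5), (24,G2,11), (27,G3,12), (28,G1,13)
Step 2: Sum ranks within each group.
R_1 = 38.5 (n_1 = 5)
R_2 = 32.5 (n_2 = 5)
R_3 = 20 (n_3 = 3)
Step 3: H = 12/(N(N+1)) * sum(R_i^2/n_i) - 3(N+1)
     = 12/(13*14) * (38.5^2/5 + 32.5^2/5 + 20^2/3) - 3*14
     = 0.065934 * 641.033 - 42
     = 0.265934.
Step 4: Ties present; correction factor C = 1 - 54/(13^3 - 13) = 0.975275. Corrected H = 0.265934 / 0.975275 = 0.272676.
Step 5: Under H0, H ~ chi^2(2); p-value = 0.872548.
Step 6: alpha = 0.05. fail to reject H0.

H = 0.2727, df = 2, p = 0.872548, fail to reject H0.


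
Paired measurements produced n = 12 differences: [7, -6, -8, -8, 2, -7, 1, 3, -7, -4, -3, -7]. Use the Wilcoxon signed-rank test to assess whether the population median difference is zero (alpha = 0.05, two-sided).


Step 1: Drop any zero differences (none here) and take |d_i|.
|d| = [7, 6, 8, 8, 2, 7, 1, 3, 7, 4, 3, 7]
Step 2: Midrank |d_i| (ties get averaged ranks).
ranks: |7|->8.5, |6|->6, |8|->11.5, |8|->11.5, |2|->2, |7|->8.5, |1|->1, |3|->3.5, |7|->8.5, |4|->5, |3|->3.5, |7|->8.5
Step 3: Attach original signs; sum ranks with positive sign and with negative sign.
W+ = 8.5 + 2 + 1 + 3.5 = 15
W- = 6 + 11.5 + 11.5 + 8.5 + 8.5 + 5 + 3.5 + 8.5 = 63
(Check: W+ + W- = 78 should equal n(n+1)/2 = 78.)
Step 4: Test statistic W = min(W+, W-) = 15.
Step 5: Ties in |d|, so use the tie-corrected normal approximation.
        E[W] = n(n+1)/4 = 12*13/4 = 39.
        Tie groups: |d|=3 (t=2), |d|=7 (t=4), |d|=8 (t=2); sum(t^3 - t) = 72.
        Var[W] = n(n+1)(2n+1)/24 - sum(t^3-t)/48 = 3900/24 - 72/48 = 161.
        z = (W - E[W]) / sqrt(Var[W]) = (15 - 39) / 12.6886 = -1.8915.
        Two-sided p = 2*Phi(z) = 0.058562.
Step 6: alpha = 0.05. fail to reject H0.

W+ = 15, W- = 63, W = min = 15, p = 0.058562, fail to reject H0.


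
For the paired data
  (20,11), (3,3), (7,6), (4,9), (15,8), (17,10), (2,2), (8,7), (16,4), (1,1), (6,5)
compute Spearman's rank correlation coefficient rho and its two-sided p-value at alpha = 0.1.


Step 1: Rank x and y separately (midranks; no ties here).
rank(x): 20->11, 3->3, 7->6, 4->4, 15->8, 17->10, 2->2, 8->7, 16->9, 1->1, 6->5
rank(y): 11->11, 3->3, 6->6, 9->9, 8->8, 10->10, 2->2, 7->7, 4->4, 1->1, 5->5
Step 2: d_i = R_x(i) - R_y(i); compute d_i^2.
  (11-11)^2=0, (3-3)^2=0, (6-6)^2=0, (4-9)^2=25, (8-8)^2=0, (10-10)^2=0, (2-2)^2=0, (7-7)^2=0, (9-4)^2=25, (1-1)^2=0, (5-5)^2=0
sum(d^2) = 50.
Step 3: rho = 1 - 6*50 / (11*(11^2 - 1)) = 1 - 300/1320 = 0.772727.
Step 4: Under H0, t = rho * sqrt((n-2)/(1-rho^2)) = 3.6522 ~ t(9).
Step 5: Two-sided p-value from the t-distribution with 9 df = 0.005299.
Step 6: alpha = 0.1. reject H0.

rho = 0.7727, p = 0.005299, reject H0 at alpha = 0.1.


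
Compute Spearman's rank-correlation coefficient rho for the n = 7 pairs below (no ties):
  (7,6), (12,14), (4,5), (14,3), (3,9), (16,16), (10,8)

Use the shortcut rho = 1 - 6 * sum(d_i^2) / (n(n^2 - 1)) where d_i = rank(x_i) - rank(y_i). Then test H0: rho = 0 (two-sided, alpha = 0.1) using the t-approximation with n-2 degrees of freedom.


Step 1: Rank x and y separately (midranks; no ties here).
rank(x): 7->3, 12->5, 4->2, 14->6, 3->1, 16->7, 10->4
rank(y): 6->3, 14->6, 5->2, 3->1, 9->5, 16->7, 8->4
Step 2: d_i = R_x(i) - R_y(i); compute d_i^2.
  (3-3)^2=0, (5-6)^2=1, (2-2)^2=0, (6-1)^2=25, (1-5)^2=16, (7-7)^2=0, (4-4)^2=0
sum(d^2) = 42.
Step 3: rho = 1 - 6*42 / (7*(7^2 - 1)) = 1 - 252/336 = 0.250000.
Step 4: Under H0, t = rho * sqrt((n-2)/(1-rho^2)) = 0.5774 ~ t(5).
Step 5: Two-sided p-value from the t-distribution with 5 df = 0.588724.
Step 6: alpha = 0.1. fail to reject H0.

rho = 0.2500, p = 0.588724, fail to reject H0 at alpha = 0.1.


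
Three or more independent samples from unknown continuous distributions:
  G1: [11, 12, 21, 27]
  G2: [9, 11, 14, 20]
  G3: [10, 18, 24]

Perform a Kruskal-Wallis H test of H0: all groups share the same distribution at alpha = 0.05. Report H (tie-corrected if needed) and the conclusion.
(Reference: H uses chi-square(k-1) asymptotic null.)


Step 1: Combine all N = 11 observations and assign midranks.
sorted (value, group, rank): (9,G2,1), (10,G3,2), (11,G1,3.5), (11,G2,3.5), (12,G1,5), (14,G2,6), (18,G3,7), (20,G2,8), (21,G1,9), (24,G3,10), (27,G1,11)
Step 2: Sum ranks within each group.
R_1 = 28.5 (n_1 = 4)
R_2 = 18.5 (n_2 = 4)
R_3 = 19 (n_3 = 3)
Step 3: H = 12/(N(N+1)) * sum(R_i^2/n_i) - 3(N+1)
     = 12/(11*12) * (28.5^2/4 + 18.5^2/4 + 19^2/3) - 3*12
     = 0.090909 * 408.958 - 36
     = 1.178030.
Step 4: Ties present; correction factor C = 1 - 6/(11^3 - 11) = 0.995455. Corrected H = 1.178030 / 0.995455 = 1.183409.
Step 5: Under H0, H ~ chi^2(2); p-value = 0.553383.
Step 6: alpha = 0.05. fail to reject H0.

H = 1.1834, df = 2, p = 0.553383, fail to reject H0.
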